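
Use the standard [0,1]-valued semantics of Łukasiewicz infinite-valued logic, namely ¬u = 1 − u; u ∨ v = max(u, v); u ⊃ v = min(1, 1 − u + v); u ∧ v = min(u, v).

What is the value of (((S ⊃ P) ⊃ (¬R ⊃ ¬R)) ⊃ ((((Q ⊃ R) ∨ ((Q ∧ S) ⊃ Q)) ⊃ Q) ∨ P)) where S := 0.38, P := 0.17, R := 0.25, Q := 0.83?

0.83

(S ⊃ P): min(1, 1 − 0.38 + 0.17) = 0.79
¬R: Łukasiewicz ¬ gives 1 − 0.25 = 0.75
¬R: Łukasiewicz ¬ gives 1 − 0.25 = 0.75
(¬R ⊃ ¬R): min(1, 1 − 0.75 + 0.75) = 1
((S ⊃ P) ⊃ (¬R ⊃ ¬R)): min(1, 1 − 0.79 + 1) = 1
(Q ⊃ R): min(1, 1 − 0.83 + 0.25) = 0.42
(Q ∧ S) = min(0.83, 0.38) = 0.38
((Q ∧ S) ⊃ Q): min(1, 1 − 0.38 + 0.83) = 1
((Q ⊃ R) ∨ ((Q ∧ S) ⊃ Q)) = max(0.42, 1) = 1
(((Q ⊃ R) ∨ ((Q ∧ S) ⊃ Q)) ⊃ Q): min(1, 1 − 1 + 0.83) = 0.83
((((Q ⊃ R) ∨ ((Q ∧ S) ⊃ Q)) ⊃ Q) ∨ P) = max(0.83, 0.17) = 0.83
(((S ⊃ P) ⊃ (¬R ⊃ ¬R)) ⊃ ((((Q ⊃ R) ∨ ((Q ∧ S) ⊃ Q)) ⊃ Q) ∨ P)): min(1, 1 − 1 + 0.83) = 0.83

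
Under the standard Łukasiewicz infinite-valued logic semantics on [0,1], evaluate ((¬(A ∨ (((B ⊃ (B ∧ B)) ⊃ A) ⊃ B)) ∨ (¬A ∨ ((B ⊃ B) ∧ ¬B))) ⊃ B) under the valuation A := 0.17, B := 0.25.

0.42

(B ∧ B) = min(0.25, 0.25) = 0.25
(B ⊃ (B ∧ B)): min(1, 1 − 0.25 + 0.25) = 1
((B ⊃ (B ∧ B)) ⊃ A): min(1, 1 − 1 + 0.17) = 0.17
(((B ⊃ (B ∧ B)) ⊃ A) ⊃ B): min(1, 1 − 0.17 + 0.25) = 1
(A ∨ (((B ⊃ (B ∧ B)) ⊃ A) ⊃ B)) = max(0.17, 1) = 1
¬(A ∨ (((B ⊃ (B ∧ B)) ⊃ A) ⊃ B)): Łukasiewicz ¬ gives 1 − 1 = 0
¬A: Łukasiewicz ¬ gives 1 − 0.17 = 0.83
(B ⊃ B): min(1, 1 − 0.25 + 0.25) = 1
¬B: Łukasiewicz ¬ gives 1 − 0.25 = 0.75
((B ⊃ B) ∧ ¬B) = min(1, 0.75) = 0.75
(¬A ∨ ((B ⊃ B) ∧ ¬B)) = max(0.83, 0.75) = 0.83
(¬(A ∨ (((B ⊃ (B ∧ B)) ⊃ A) ⊃ B)) ∨ (¬A ∨ ((B ⊃ B) ∧ ¬B))) = max(0, 0.83) = 0.83
((¬(A ∨ (((B ⊃ (B ∧ B)) ⊃ A) ⊃ B)) ∨ (¬A ∨ ((B ⊃ B) ∧ ¬B))) ⊃ B): min(1, 1 − 0.83 + 0.25) = 0.42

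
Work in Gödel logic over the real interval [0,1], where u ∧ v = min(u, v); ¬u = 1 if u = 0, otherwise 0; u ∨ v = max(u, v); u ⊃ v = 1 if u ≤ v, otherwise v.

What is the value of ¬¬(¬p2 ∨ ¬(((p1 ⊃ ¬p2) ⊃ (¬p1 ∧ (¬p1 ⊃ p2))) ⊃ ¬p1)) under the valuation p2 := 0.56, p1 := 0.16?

¬p2: Gödel ¬ of 0.56 = 0 (operand ≠ 0)
¬p2: Gödel ¬ of 0.56 = 0 (operand ≠ 0)
(p1 ⊃ ¬p2): 0.16 > 0, so result = 0
¬p1: Gödel ¬ of 0.16 = 0 (operand ≠ 0)
¬p1: Gödel ¬ of 0.16 = 0 (operand ≠ 0)
(¬p1 ⊃ p2): 0 ≤ 0.56, so result = 1
(¬p1 ∧ (¬p1 ⊃ p2)) = min(0, 1) = 0
((p1 ⊃ ¬p2) ⊃ (¬p1 ∧ (¬p1 ⊃ p2))): 0 ≤ 0, so result = 1
¬p1: Gödel ¬ of 0.16 = 0 (operand ≠ 0)
(((p1 ⊃ ¬p2) ⊃ (¬p1 ∧ (¬p1 ⊃ p2))) ⊃ ¬p1): 1 > 0, so result = 0
¬(((p1 ⊃ ¬p2) ⊃ (¬p1 ∧ (¬p1 ⊃ p2))) ⊃ ¬p1): Gödel ¬ of 0 = 1 (operand is 0)
(¬p2 ∨ ¬(((p1 ⊃ ¬p2) ⊃ (¬p1 ∧ (¬p1 ⊃ p2))) ⊃ ¬p1)) = max(0, 1) = 1
¬(¬p2 ∨ ¬(((p1 ⊃ ¬p2) ⊃ (¬p1 ∧ (¬p1 ⊃ p2))) ⊃ ¬p1)): Gödel ¬ of 1 = 0 (operand ≠ 0)
¬¬(¬p2 ∨ ¬(((p1 ⊃ ¬p2) ⊃ (¬p1 ∧ (¬p1 ⊃ p2))) ⊃ ¬p1)): Gödel ¬ of 0 = 1 (operand is 0)

1.00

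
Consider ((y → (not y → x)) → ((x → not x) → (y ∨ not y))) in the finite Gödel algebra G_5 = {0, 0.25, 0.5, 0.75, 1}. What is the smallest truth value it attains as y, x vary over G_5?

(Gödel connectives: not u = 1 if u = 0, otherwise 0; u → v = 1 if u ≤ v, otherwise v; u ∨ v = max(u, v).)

The minimum is attained at y = 0.25, x = 0:
  not y: Gödel ¬ of 0.25 = 0 (operand ≠ 0)
  (not y → x): 0 ≤ 0, so result = 1
  (y → (not y → x)): 0.25 ≤ 1, so result = 1
  not x: Gödel ¬ of 0 = 1 (operand is 0)
  (x → not x): 0 ≤ 1, so result = 1
  not y: Gödel ¬ of 0.25 = 0 (operand ≠ 0)
  (y ∨ not y) = max(0.25, 0) = 0.25
  ((x → not x) → (y ∨ not y)): 1 > 0.25, so result = 0.25
  ((y → (not y → x)) → ((x → not x) → (y ∨ not y))): 1 > 0.25, so result = 0.25
Checking all 25 assignments confirms none give a value below 0.25.

0.25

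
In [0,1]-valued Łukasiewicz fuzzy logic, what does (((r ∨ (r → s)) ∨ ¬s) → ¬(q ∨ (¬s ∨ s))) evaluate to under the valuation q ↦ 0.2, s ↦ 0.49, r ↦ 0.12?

(r → s): min(1, 1 − 0.12 + 0.49) = 1
(r ∨ (r → s)) = max(0.12, 1) = 1
¬s: Łukasiewicz ¬ gives 1 − 0.49 = 0.51
((r ∨ (r → s)) ∨ ¬s) = max(1, 0.51) = 1
¬s: Łukasiewicz ¬ gives 1 − 0.49 = 0.51
(¬s ∨ s) = max(0.51, 0.49) = 0.51
(q ∨ (¬s ∨ s)) = max(0.2, 0.51) = 0.51
¬(q ∨ (¬s ∨ s)): Łukasiewicz ¬ gives 1 − 0.51 = 0.49
(((r ∨ (r → s)) ∨ ¬s) → ¬(q ∨ (¬s ∨ s))): min(1, 1 − 1 + 0.49) = 0.49

0.49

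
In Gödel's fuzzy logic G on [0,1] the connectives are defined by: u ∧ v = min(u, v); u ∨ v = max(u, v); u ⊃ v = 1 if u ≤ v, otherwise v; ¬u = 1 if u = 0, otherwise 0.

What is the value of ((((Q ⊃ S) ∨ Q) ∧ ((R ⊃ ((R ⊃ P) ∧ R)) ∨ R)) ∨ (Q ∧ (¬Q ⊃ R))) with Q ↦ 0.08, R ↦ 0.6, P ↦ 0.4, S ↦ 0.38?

(Q ⊃ S): 0.08 ≤ 0.38, so result = 1
((Q ⊃ S) ∨ Q) = max(1, 0.08) = 1
(R ⊃ P): 0.6 > 0.4, so result = 0.4
((R ⊃ P) ∧ R) = min(0.4, 0.6) = 0.4
(R ⊃ ((R ⊃ P) ∧ R)): 0.6 > 0.4, so result = 0.4
((R ⊃ ((R ⊃ P) ∧ R)) ∨ R) = max(0.4, 0.6) = 0.6
(((Q ⊃ S) ∨ Q) ∧ ((R ⊃ ((R ⊃ P) ∧ R)) ∨ R)) = min(1, 0.6) = 0.6
¬Q: Gödel ¬ of 0.08 = 0 (operand ≠ 0)
(¬Q ⊃ R): 0 ≤ 0.6, so result = 1
(Q ∧ (¬Q ⊃ R)) = min(0.08, 1) = 0.08
((((Q ⊃ S) ∨ Q) ∧ ((R ⊃ ((R ⊃ P) ∧ R)) ∨ R)) ∨ (Q ∧ (¬Q ⊃ R))) = max(0.6, 0.08) = 0.6

0.60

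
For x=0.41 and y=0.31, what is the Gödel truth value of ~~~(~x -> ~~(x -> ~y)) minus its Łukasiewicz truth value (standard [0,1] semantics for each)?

Gödel evaluation:
  ~x: Gödel ¬ of 0.41 = 0 (operand ≠ 0)
  ~y: Gödel ¬ of 0.31 = 0 (operand ≠ 0)
  (x -> ~y): 0.41 > 0, so result = 0
  ~(x -> ~y): Gödel ¬ of 0 = 1 (operand is 0)
  ~~(x -> ~y): Gödel ¬ of 1 = 0 (operand ≠ 0)
  (~x -> ~~(x -> ~y)): 0 ≤ 0, so result = 1
  ~(~x -> ~~(x -> ~y)): Gödel ¬ of 1 = 0 (operand ≠ 0)
  ~~(~x -> ~~(x -> ~y)): Gödel ¬ of 0 = 1 (operand is 0)
  ~~~(~x -> ~~(x -> ~y)): Gödel ¬ of 1 = 0 (operand ≠ 0)
  Gödel value = 0
Łukasiewicz evaluation:
  ~x: Łukasiewicz ¬ gives 1 − 0.41 = 0.59
  ~y: Łukasiewicz ¬ gives 1 − 0.31 = 0.69
  (x -> ~y): min(1, 1 − 0.41 + 0.69) = 1
  ~(x -> ~y): Łukasiewicz ¬ gives 1 − 1 = 0
  ~~(x -> ~y): Łukasiewicz ¬ gives 1 − 0 = 1
  (~x -> ~~(x -> ~y)): min(1, 1 − 0.59 + 1) = 1
  ~(~x -> ~~(x -> ~y)): Łukasiewicz ¬ gives 1 − 1 = 0
  ~~(~x -> ~~(x -> ~y)): Łukasiewicz ¬ gives 1 − 0 = 1
  ~~~(~x -> ~~(x -> ~y)): Łukasiewicz ¬ gives 1 − 1 = 0
  Łukasiewicz value = 0
Difference: 0 − 0 = 0.00

0.00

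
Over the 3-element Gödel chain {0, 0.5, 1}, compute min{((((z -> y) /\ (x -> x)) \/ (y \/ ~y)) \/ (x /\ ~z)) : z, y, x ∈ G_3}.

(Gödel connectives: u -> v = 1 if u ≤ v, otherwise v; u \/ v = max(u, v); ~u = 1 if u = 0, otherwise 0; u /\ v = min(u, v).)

0.50

The minimum is attained at z = 1, y = 0.5, x = 0:
  (z -> y): 1 > 0.5, so result = 0.5
  (x -> x): 0 ≤ 0, so result = 1
  ((z -> y) /\ (x -> x)) = min(0.5, 1) = 0.5
  ~y: Gödel ¬ of 0.5 = 0 (operand ≠ 0)
  (y \/ ~y) = max(0.5, 0) = 0.5
  (((z -> y) /\ (x -> x)) \/ (y \/ ~y)) = max(0.5, 0.5) = 0.5
  ~z: Gödel ¬ of 1 = 0 (operand ≠ 0)
  (x /\ ~z) = min(0, 0) = 0
  ((((z -> y) /\ (x -> x)) \/ (y \/ ~y)) \/ (x /\ ~z)) = max(0.5, 0) = 0.5
Checking all 27 assignments confirms none give a value below 0.50.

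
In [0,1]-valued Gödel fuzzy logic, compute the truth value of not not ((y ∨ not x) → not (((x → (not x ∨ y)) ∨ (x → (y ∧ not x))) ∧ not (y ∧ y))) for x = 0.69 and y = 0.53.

not x: Gödel ¬ of 0.69 = 0 (operand ≠ 0)
(y ∨ not x) = max(0.53, 0) = 0.53
not x: Gödel ¬ of 0.69 = 0 (operand ≠ 0)
(not x ∨ y) = max(0, 0.53) = 0.53
(x → (not x ∨ y)): 0.69 > 0.53, so result = 0.53
not x: Gödel ¬ of 0.69 = 0 (operand ≠ 0)
(y ∧ not x) = min(0.53, 0) = 0
(x → (y ∧ not x)): 0.69 > 0, so result = 0
((x → (not x ∨ y)) ∨ (x → (y ∧ not x))) = max(0.53, 0) = 0.53
(y ∧ y) = min(0.53, 0.53) = 0.53
not (y ∧ y): Gödel ¬ of 0.53 = 0 (operand ≠ 0)
(((x → (not x ∨ y)) ∨ (x → (y ∧ not x))) ∧ not (y ∧ y)) = min(0.53, 0) = 0
not (((x → (not x ∨ y)) ∨ (x → (y ∧ not x))) ∧ not (y ∧ y)): Gödel ¬ of 0 = 1 (operand is 0)
((y ∨ not x) → not (((x → (not x ∨ y)) ∨ (x → (y ∧ not x))) ∧ not (y ∧ y))): 0.53 ≤ 1, so result = 1
not ((y ∨ not x) → not (((x → (not x ∨ y)) ∨ (x → (y ∧ not x))) ∧ not (y ∧ y))): Gödel ¬ of 1 = 0 (operand ≠ 0)
not not ((y ∨ not x) → not (((x → (not x ∨ y)) ∨ (x → (y ∧ not x))) ∧ not (y ∧ y))): Gödel ¬ of 0 = 1 (operand is 0)

1.00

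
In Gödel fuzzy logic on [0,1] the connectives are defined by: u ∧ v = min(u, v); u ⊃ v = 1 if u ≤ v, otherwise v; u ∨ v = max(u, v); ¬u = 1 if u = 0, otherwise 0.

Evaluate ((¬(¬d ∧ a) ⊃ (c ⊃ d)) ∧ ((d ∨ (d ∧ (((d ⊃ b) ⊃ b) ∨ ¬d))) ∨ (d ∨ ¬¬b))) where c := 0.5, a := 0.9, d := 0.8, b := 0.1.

1.00

¬d: Gödel ¬ of 0.8 = 0 (operand ≠ 0)
(¬d ∧ a) = min(0, 0.9) = 0
¬(¬d ∧ a): Gödel ¬ of 0 = 1 (operand is 0)
(c ⊃ d): 0.5 ≤ 0.8, so result = 1
(¬(¬d ∧ a) ⊃ (c ⊃ d)): 1 ≤ 1, so result = 1
(d ⊃ b): 0.8 > 0.1, so result = 0.1
((d ⊃ b) ⊃ b): 0.1 ≤ 0.1, so result = 1
¬d: Gödel ¬ of 0.8 = 0 (operand ≠ 0)
(((d ⊃ b) ⊃ b) ∨ ¬d) = max(1, 0) = 1
(d ∧ (((d ⊃ b) ⊃ b) ∨ ¬d)) = min(0.8, 1) = 0.8
(d ∨ (d ∧ (((d ⊃ b) ⊃ b) ∨ ¬d))) = max(0.8, 0.8) = 0.8
¬b: Gödel ¬ of 0.1 = 0 (operand ≠ 0)
¬¬b: Gödel ¬ of 0 = 1 (operand is 0)
(d ∨ ¬¬b) = max(0.8, 1) = 1
((d ∨ (d ∧ (((d ⊃ b) ⊃ b) ∨ ¬d))) ∨ (d ∨ ¬¬b)) = max(0.8, 1) = 1
((¬(¬d ∧ a) ⊃ (c ⊃ d)) ∧ ((d ∨ (d ∧ (((d ⊃ b) ⊃ b) ∨ ¬d))) ∨ (d ∨ ¬¬b))) = min(1, 1) = 1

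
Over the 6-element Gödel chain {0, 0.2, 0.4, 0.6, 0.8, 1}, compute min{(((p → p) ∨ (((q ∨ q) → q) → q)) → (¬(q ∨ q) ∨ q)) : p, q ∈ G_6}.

The minimum is attained at p = 0, q = 0.2:
  (p → p): 0 ≤ 0, so result = 1
  (q ∨ q) = max(0.2, 0.2) = 0.2
  ((q ∨ q) → q): 0.2 ≤ 0.2, so result = 1
  (((q ∨ q) → q) → q): 1 > 0.2, so result = 0.2
  ((p → p) ∨ (((q ∨ q) → q) → q)) = max(1, 0.2) = 1
  (q ∨ q) = max(0.2, 0.2) = 0.2
  ¬(q ∨ q): Gödel ¬ of 0.2 = 0 (operand ≠ 0)
  (¬(q ∨ q) ∨ q) = max(0, 0.2) = 0.2
  (((p → p) ∨ (((q ∨ q) → q) → q)) → (¬(q ∨ q) ∨ q)): 1 > 0.2, so result = 0.2
Checking all 36 assignments confirms none give a value below 0.20.

0.20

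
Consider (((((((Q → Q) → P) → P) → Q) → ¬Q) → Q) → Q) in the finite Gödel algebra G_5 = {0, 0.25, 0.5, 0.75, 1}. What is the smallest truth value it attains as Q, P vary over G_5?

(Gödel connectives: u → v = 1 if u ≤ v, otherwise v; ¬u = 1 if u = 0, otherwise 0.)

The minimum is attained at Q = 0.25, P = 0:
  (Q → Q): 0.25 ≤ 0.25, so result = 1
  ((Q → Q) → P): 1 > 0, so result = 0
  (((Q → Q) → P) → P): 0 ≤ 0, so result = 1
  ((((Q → Q) → P) → P) → Q): 1 > 0.25, so result = 0.25
  ¬Q: Gödel ¬ of 0.25 = 0 (operand ≠ 0)
  (((((Q → Q) → P) → P) → Q) → ¬Q): 0.25 > 0, so result = 0
  ((((((Q → Q) → P) → P) → Q) → ¬Q) → Q): 0 ≤ 0.25, so result = 1
  (((((((Q → Q) → P) → P) → Q) → ¬Q) → Q) → Q): 1 > 0.25, so result = 0.25
Checking all 25 assignments confirms none give a value below 0.25.

0.25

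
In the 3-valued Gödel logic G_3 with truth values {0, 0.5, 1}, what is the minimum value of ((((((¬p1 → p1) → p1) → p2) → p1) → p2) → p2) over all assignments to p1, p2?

The minimum is attained at p1 = 0, p2 = 0.5:
  ¬p1: Gödel ¬ of 0 = 1 (operand is 0)
  (¬p1 → p1): 1 > 0, so result = 0
  ((¬p1 → p1) → p1): 0 ≤ 0, so result = 1
  (((¬p1 → p1) → p1) → p2): 1 > 0.5, so result = 0.5
  ((((¬p1 → p1) → p1) → p2) → p1): 0.5 > 0, so result = 0
  (((((¬p1 → p1) → p1) → p2) → p1) → p2): 0 ≤ 0.5, so result = 1
  ((((((¬p1 → p1) → p1) → p2) → p1) → p2) → p2): 1 > 0.5, so result = 0.5
Checking all 9 assignments confirms none give a value below 0.50.

0.50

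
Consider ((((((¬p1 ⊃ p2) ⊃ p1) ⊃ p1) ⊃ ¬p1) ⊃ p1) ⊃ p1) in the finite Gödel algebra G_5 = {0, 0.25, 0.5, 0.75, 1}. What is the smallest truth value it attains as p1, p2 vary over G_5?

0.25

The minimum is attained at p1 = 0.25, p2 = 0:
  ¬p1: Gödel ¬ of 0.25 = 0 (operand ≠ 0)
  (¬p1 ⊃ p2): 0 ≤ 0, so result = 1
  ((¬p1 ⊃ p2) ⊃ p1): 1 > 0.25, so result = 0.25
  (((¬p1 ⊃ p2) ⊃ p1) ⊃ p1): 0.25 ≤ 0.25, so result = 1
  ¬p1: Gödel ¬ of 0.25 = 0 (operand ≠ 0)
  ((((¬p1 ⊃ p2) ⊃ p1) ⊃ p1) ⊃ ¬p1): 1 > 0, so result = 0
  (((((¬p1 ⊃ p2) ⊃ p1) ⊃ p1) ⊃ ¬p1) ⊃ p1): 0 ≤ 0.25, so result = 1
  ((((((¬p1 ⊃ p2) ⊃ p1) ⊃ p1) ⊃ ¬p1) ⊃ p1) ⊃ p1): 1 > 0.25, so result = 0.25
Checking all 25 assignments confirms none give a value below 0.25.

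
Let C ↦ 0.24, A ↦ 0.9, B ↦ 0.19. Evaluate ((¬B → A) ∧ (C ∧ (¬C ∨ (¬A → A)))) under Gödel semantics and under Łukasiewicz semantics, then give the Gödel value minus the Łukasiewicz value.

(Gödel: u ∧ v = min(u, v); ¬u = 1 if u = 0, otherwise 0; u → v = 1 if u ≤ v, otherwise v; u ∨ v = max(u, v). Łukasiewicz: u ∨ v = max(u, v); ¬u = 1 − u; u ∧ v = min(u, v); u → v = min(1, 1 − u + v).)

0.00

Gödel evaluation:
  ¬B: Gödel ¬ of 0.19 = 0 (operand ≠ 0)
  (¬B → A): 0 ≤ 0.9, so result = 1
  ¬C: Gödel ¬ of 0.24 = 0 (operand ≠ 0)
  ¬A: Gödel ¬ of 0.9 = 0 (operand ≠ 0)
  (¬A → A): 0 ≤ 0.9, so result = 1
  (¬C ∨ (¬A → A)) = max(0, 1) = 1
  (C ∧ (¬C ∨ (¬A → A))) = min(0.24, 1) = 0.24
  ((¬B → A) ∧ (C ∧ (¬C ∨ (¬A → A)))) = min(1, 0.24) = 0.24
  Gödel value = 0.24
Łukasiewicz evaluation:
  ¬B: Łukasiewicz ¬ gives 1 − 0.19 = 0.81
  (¬B → A): min(1, 1 − 0.81 + 0.9) = 1
  ¬C: Łukasiewicz ¬ gives 1 − 0.24 = 0.76
  ¬A: Łukasiewicz ¬ gives 1 − 0.9 = 0.1
  (¬A → A): min(1, 1 − 0.1 + 0.9) = 1
  (¬C ∨ (¬A → A)) = max(0.76, 1) = 1
  (C ∧ (¬C ∨ (¬A → A))) = min(0.24, 1) = 0.24
  ((¬B → A) ∧ (C ∧ (¬C ∨ (¬A → A)))) = min(1, 0.24) = 0.24
  Łukasiewicz value = 0.24
Difference: 0.24 − 0.24 = 0.00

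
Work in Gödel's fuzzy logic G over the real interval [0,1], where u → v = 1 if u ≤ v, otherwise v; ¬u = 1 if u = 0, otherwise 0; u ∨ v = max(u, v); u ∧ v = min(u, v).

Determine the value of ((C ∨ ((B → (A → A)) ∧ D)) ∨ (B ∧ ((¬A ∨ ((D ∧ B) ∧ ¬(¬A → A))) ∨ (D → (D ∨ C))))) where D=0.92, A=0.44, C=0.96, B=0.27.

0.96

(A → A): 0.44 ≤ 0.44, so result = 1
(B → (A → A)): 0.27 ≤ 1, so result = 1
((B → (A → A)) ∧ D) = min(1, 0.92) = 0.92
(C ∨ ((B → (A → A)) ∧ D)) = max(0.96, 0.92) = 0.96
¬A: Gödel ¬ of 0.44 = 0 (operand ≠ 0)
(D ∧ B) = min(0.92, 0.27) = 0.27
¬A: Gödel ¬ of 0.44 = 0 (operand ≠ 0)
(¬A → A): 0 ≤ 0.44, so result = 1
¬(¬A → A): Gödel ¬ of 1 = 0 (operand ≠ 0)
((D ∧ B) ∧ ¬(¬A → A)) = min(0.27, 0) = 0
(¬A ∨ ((D ∧ B) ∧ ¬(¬A → A))) = max(0, 0) = 0
(D ∨ C) = max(0.92, 0.96) = 0.96
(D → (D ∨ C)): 0.92 ≤ 0.96, so result = 1
((¬A ∨ ((D ∧ B) ∧ ¬(¬A → A))) ∨ (D → (D ∨ C))) = max(0, 1) = 1
(B ∧ ((¬A ∨ ((D ∧ B) ∧ ¬(¬A → A))) ∨ (D → (D ∨ C)))) = min(0.27, 1) = 0.27
((C ∨ ((B → (A → A)) ∧ D)) ∨ (B ∧ ((¬A ∨ ((D ∧ B) ∧ ¬(¬A → A))) ∨ (D → (D ∨ C))))) = max(0.96, 0.27) = 0.96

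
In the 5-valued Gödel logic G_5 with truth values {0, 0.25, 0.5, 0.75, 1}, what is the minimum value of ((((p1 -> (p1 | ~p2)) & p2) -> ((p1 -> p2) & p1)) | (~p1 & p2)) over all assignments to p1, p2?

The minimum is attained at p1 = 0, p2 = 0.25:
  ~p2: Gödel ¬ of 0.25 = 0 (operand ≠ 0)
  (p1 | ~p2) = max(0, 0) = 0
  (p1 -> (p1 | ~p2)): 0 ≤ 0, so result = 1
  ((p1 -> (p1 | ~p2)) & p2) = min(1, 0.25) = 0.25
  (p1 -> p2): 0 ≤ 0.25, so result = 1
  ((p1 -> p2) & p1) = min(1, 0) = 0
  (((p1 -> (p1 | ~p2)) & p2) -> ((p1 -> p2) & p1)): 0.25 > 0, so result = 0
  ~p1: Gödel ¬ of 0 = 1 (operand is 0)
  (~p1 & p2) = min(1, 0.25) = 0.25
  ((((p1 -> (p1 | ~p2)) & p2) -> ((p1 -> p2) & p1)) | (~p1 & p2)) = max(0, 0.25) = 0.25
Checking all 25 assignments confirms none give a value below 0.25.

0.25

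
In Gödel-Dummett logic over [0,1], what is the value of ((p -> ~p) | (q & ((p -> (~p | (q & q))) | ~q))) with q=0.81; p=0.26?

~p: Gödel ¬ of 0.26 = 0 (operand ≠ 0)
(p -> ~p): 0.26 > 0, so result = 0
~p: Gödel ¬ of 0.26 = 0 (operand ≠ 0)
(q & q) = min(0.81, 0.81) = 0.81
(~p | (q & q)) = max(0, 0.81) = 0.81
(p -> (~p | (q & q))): 0.26 ≤ 0.81, so result = 1
~q: Gödel ¬ of 0.81 = 0 (operand ≠ 0)
((p -> (~p | (q & q))) | ~q) = max(1, 0) = 1
(q & ((p -> (~p | (q & q))) | ~q)) = min(0.81, 1) = 0.81
((p -> ~p) | (q & ((p -> (~p | (q & q))) | ~q))) = max(0, 0.81) = 0.81

0.81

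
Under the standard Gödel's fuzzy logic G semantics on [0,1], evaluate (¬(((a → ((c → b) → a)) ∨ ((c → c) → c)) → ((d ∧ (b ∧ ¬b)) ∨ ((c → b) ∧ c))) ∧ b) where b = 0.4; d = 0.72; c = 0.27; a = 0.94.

(c → b): 0.27 ≤ 0.4, so result = 1
((c → b) → a): 1 > 0.94, so result = 0.94
(a → ((c → b) → a)): 0.94 ≤ 0.94, so result = 1
(c → c): 0.27 ≤ 0.27, so result = 1
((c → c) → c): 1 > 0.27, so result = 0.27
((a → ((c → b) → a)) ∨ ((c → c) → c)) = max(1, 0.27) = 1
¬b: Gödel ¬ of 0.4 = 0 (operand ≠ 0)
(b ∧ ¬b) = min(0.4, 0) = 0
(d ∧ (b ∧ ¬b)) = min(0.72, 0) = 0
(c → b): 0.27 ≤ 0.4, so result = 1
((c → b) ∧ c) = min(1, 0.27) = 0.27
((d ∧ (b ∧ ¬b)) ∨ ((c → b) ∧ c)) = max(0, 0.27) = 0.27
(((a → ((c → b) → a)) ∨ ((c → c) → c)) → ((d ∧ (b ∧ ¬b)) ∨ ((c → b) ∧ c))): 1 > 0.27, so result = 0.27
¬(((a → ((c → b) → a)) ∨ ((c → c) → c)) → ((d ∧ (b ∧ ¬b)) ∨ ((c → b) ∧ c))): Gödel ¬ of 0.27 = 0 (operand ≠ 0)
(¬(((a → ((c → b) → a)) ∨ ((c → c) → c)) → ((d ∧ (b ∧ ¬b)) ∨ ((c → b) ∧ c))) ∧ b) = min(0, 0.4) = 0

0.00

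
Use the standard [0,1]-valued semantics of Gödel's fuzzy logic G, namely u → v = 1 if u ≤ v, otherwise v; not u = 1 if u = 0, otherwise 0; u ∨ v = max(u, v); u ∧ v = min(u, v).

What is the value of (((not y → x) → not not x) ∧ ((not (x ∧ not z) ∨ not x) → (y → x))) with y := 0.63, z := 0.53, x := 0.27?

0.27

not y: Gödel ¬ of 0.63 = 0 (operand ≠ 0)
(not y → x): 0 ≤ 0.27, so result = 1
not x: Gödel ¬ of 0.27 = 0 (operand ≠ 0)
not not x: Gödel ¬ of 0 = 1 (operand is 0)
((not y → x) → not not x): 1 ≤ 1, so result = 1
not z: Gödel ¬ of 0.53 = 0 (operand ≠ 0)
(x ∧ not z) = min(0.27, 0) = 0
not (x ∧ not z): Gödel ¬ of 0 = 1 (operand is 0)
not x: Gödel ¬ of 0.27 = 0 (operand ≠ 0)
(not (x ∧ not z) ∨ not x) = max(1, 0) = 1
(y → x): 0.63 > 0.27, so result = 0.27
((not (x ∧ not z) ∨ not x) → (y → x)): 1 > 0.27, so result = 0.27
(((not y → x) → not not x) ∧ ((not (x ∧ not z) ∨ not x) → (y → x))) = min(1, 0.27) = 0.27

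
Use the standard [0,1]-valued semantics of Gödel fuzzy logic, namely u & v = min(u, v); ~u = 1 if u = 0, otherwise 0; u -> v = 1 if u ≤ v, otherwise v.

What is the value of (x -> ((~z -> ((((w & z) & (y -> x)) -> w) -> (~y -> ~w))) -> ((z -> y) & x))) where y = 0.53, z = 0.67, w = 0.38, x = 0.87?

~z: Gödel ¬ of 0.67 = 0 (operand ≠ 0)
(w & z) = min(0.38, 0.67) = 0.38
(y -> x): 0.53 ≤ 0.87, so result = 1
((w & z) & (y -> x)) = min(0.38, 1) = 0.38
(((w & z) & (y -> x)) -> w): 0.38 ≤ 0.38, so result = 1
~y: Gödel ¬ of 0.53 = 0 (operand ≠ 0)
~w: Gödel ¬ of 0.38 = 0 (operand ≠ 0)
(~y -> ~w): 0 ≤ 0, so result = 1
((((w & z) & (y -> x)) -> w) -> (~y -> ~w)): 1 ≤ 1, so result = 1
(~z -> ((((w & z) & (y -> x)) -> w) -> (~y -> ~w))): 0 ≤ 1, so result = 1
(z -> y): 0.67 > 0.53, so result = 0.53
((z -> y) & x) = min(0.53, 0.87) = 0.53
((~z -> ((((w & z) & (y -> x)) -> w) -> (~y -> ~w))) -> ((z -> y) & x)): 1 > 0.53, so result = 0.53
(x -> ((~z -> ((((w & z) & (y -> x)) -> w) -> (~y -> ~w))) -> ((z -> y) & x))): 0.87 > 0.53, so result = 0.53

0.53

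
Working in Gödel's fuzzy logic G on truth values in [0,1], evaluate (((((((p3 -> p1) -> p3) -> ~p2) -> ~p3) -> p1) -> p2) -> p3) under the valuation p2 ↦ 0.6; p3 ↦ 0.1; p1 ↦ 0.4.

(p3 -> p1): 0.1 ≤ 0.4, so result = 1
((p3 -> p1) -> p3): 1 > 0.1, so result = 0.1
~p2: Gödel ¬ of 0.6 = 0 (operand ≠ 0)
(((p3 -> p1) -> p3) -> ~p2): 0.1 > 0, so result = 0
~p3: Gödel ¬ of 0.1 = 0 (operand ≠ 0)
((((p3 -> p1) -> p3) -> ~p2) -> ~p3): 0 ≤ 0, so result = 1
(((((p3 -> p1) -> p3) -> ~p2) -> ~p3) -> p1): 1 > 0.4, so result = 0.4
((((((p3 -> p1) -> p3) -> ~p2) -> ~p3) -> p1) -> p2): 0.4 ≤ 0.6, so result = 1
(((((((p3 -> p1) -> p3) -> ~p2) -> ~p3) -> p1) -> p2) -> p3): 1 > 0.1, so result = 0.1

0.10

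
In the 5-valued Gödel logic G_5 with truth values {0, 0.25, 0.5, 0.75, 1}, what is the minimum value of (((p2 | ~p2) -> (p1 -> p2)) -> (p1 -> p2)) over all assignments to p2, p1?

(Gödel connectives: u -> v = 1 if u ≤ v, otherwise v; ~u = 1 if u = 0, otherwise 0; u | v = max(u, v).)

The minimum is attained at p2 = 0.25, p1 = 0.5:
  ~p2: Gödel ¬ of 0.25 = 0 (operand ≠ 0)
  (p2 | ~p2) = max(0.25, 0) = 0.25
  (p1 -> p2): 0.5 > 0.25, so result = 0.25
  ((p2 | ~p2) -> (p1 -> p2)): 0.25 ≤ 0.25, so result = 1
  (p1 -> p2): 0.5 > 0.25, so result = 0.25
  (((p2 | ~p2) -> (p1 -> p2)) -> (p1 -> p2)): 1 > 0.25, so result = 0.25
Checking all 25 assignments confirms none give a value below 0.25.

0.25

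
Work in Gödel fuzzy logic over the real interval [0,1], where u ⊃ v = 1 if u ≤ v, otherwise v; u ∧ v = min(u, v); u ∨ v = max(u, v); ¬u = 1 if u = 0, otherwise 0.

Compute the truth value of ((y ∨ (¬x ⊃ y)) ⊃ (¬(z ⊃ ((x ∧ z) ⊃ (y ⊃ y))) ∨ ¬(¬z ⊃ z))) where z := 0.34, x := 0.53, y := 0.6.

¬x: Gödel ¬ of 0.53 = 0 (operand ≠ 0)
(¬x ⊃ y): 0 ≤ 0.6, so result = 1
(y ∨ (¬x ⊃ y)) = max(0.6, 1) = 1
(x ∧ z) = min(0.53, 0.34) = 0.34
(y ⊃ y): 0.6 ≤ 0.6, so result = 1
((x ∧ z) ⊃ (y ⊃ y)): 0.34 ≤ 1, so result = 1
(z ⊃ ((x ∧ z) ⊃ (y ⊃ y))): 0.34 ≤ 1, so result = 1
¬(z ⊃ ((x ∧ z) ⊃ (y ⊃ y))): Gödel ¬ of 1 = 0 (operand ≠ 0)
¬z: Gödel ¬ of 0.34 = 0 (operand ≠ 0)
(¬z ⊃ z): 0 ≤ 0.34, so result = 1
¬(¬z ⊃ z): Gödel ¬ of 1 = 0 (operand ≠ 0)
(¬(z ⊃ ((x ∧ z) ⊃ (y ⊃ y))) ∨ ¬(¬z ⊃ z)) = max(0, 0) = 0
((y ∨ (¬x ⊃ y)) ⊃ (¬(z ⊃ ((x ∧ z) ⊃ (y ⊃ y))) ∨ ¬(¬z ⊃ z))): 1 > 0, so result = 0

0.00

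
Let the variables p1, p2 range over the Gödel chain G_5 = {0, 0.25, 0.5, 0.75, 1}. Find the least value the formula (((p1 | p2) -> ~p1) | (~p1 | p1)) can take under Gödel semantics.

The minimum is attained at p1 = 0.25, p2 = 0:
  (p1 | p2) = max(0.25, 0) = 0.25
  ~p1: Gödel ¬ of 0.25 = 0 (operand ≠ 0)
  ((p1 | p2) -> ~p1): 0.25 > 0, so result = 0
  ~p1: Gödel ¬ of 0.25 = 0 (operand ≠ 0)
  (~p1 | p1) = max(0, 0.25) = 0.25
  (((p1 | p2) -> ~p1) | (~p1 | p1)) = max(0, 0.25) = 0.25
Checking all 25 assignments confirms none give a value below 0.25.

0.25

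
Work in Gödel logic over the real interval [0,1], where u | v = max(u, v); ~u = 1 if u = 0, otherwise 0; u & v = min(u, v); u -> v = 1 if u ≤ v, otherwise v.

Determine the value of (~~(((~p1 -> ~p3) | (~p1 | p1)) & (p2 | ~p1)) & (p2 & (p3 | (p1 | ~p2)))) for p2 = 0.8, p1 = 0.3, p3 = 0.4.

~p1: Gödel ¬ of 0.3 = 0 (operand ≠ 0)
~p3: Gödel ¬ of 0.4 = 0 (operand ≠ 0)
(~p1 -> ~p3): 0 ≤ 0, so result = 1
~p1: Gödel ¬ of 0.3 = 0 (operand ≠ 0)
(~p1 | p1) = max(0, 0.3) = 0.3
((~p1 -> ~p3) | (~p1 | p1)) = max(1, 0.3) = 1
~p1: Gödel ¬ of 0.3 = 0 (operand ≠ 0)
(p2 | ~p1) = max(0.8, 0) = 0.8
(((~p1 -> ~p3) | (~p1 | p1)) & (p2 | ~p1)) = min(1, 0.8) = 0.8
~(((~p1 -> ~p3) | (~p1 | p1)) & (p2 | ~p1)): Gödel ¬ of 0.8 = 0 (operand ≠ 0)
~~(((~p1 -> ~p3) | (~p1 | p1)) & (p2 | ~p1)): Gödel ¬ of 0 = 1 (operand is 0)
~p2: Gödel ¬ of 0.8 = 0 (operand ≠ 0)
(p1 | ~p2) = max(0.3, 0) = 0.3
(p3 | (p1 | ~p2)) = max(0.4, 0.3) = 0.4
(p2 & (p3 | (p1 | ~p2))) = min(0.8, 0.4) = 0.4
(~~(((~p1 -> ~p3) | (~p1 | p1)) & (p2 | ~p1)) & (p2 & (p3 | (p1 | ~p2)))) = min(1, 0.4) = 0.4

0.40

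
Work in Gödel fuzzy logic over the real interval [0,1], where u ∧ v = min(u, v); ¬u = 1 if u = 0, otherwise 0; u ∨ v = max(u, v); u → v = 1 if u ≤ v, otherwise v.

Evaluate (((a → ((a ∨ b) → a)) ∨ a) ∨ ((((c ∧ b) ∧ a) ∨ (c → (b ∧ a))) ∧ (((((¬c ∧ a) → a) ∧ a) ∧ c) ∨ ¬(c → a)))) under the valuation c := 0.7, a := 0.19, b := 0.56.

1.00

(a ∨ b) = max(0.19, 0.56) = 0.56
((a ∨ b) → a): 0.56 > 0.19, so result = 0.19
(a → ((a ∨ b) → a)): 0.19 ≤ 0.19, so result = 1
((a → ((a ∨ b) → a)) ∨ a) = max(1, 0.19) = 1
(c ∧ b) = min(0.7, 0.56) = 0.56
((c ∧ b) ∧ a) = min(0.56, 0.19) = 0.19
(b ∧ a) = min(0.56, 0.19) = 0.19
(c → (b ∧ a)): 0.7 > 0.19, so result = 0.19
(((c ∧ b) ∧ a) ∨ (c → (b ∧ a))) = max(0.19, 0.19) = 0.19
¬c: Gödel ¬ of 0.7 = 0 (operand ≠ 0)
(¬c ∧ a) = min(0, 0.19) = 0
((¬c ∧ a) → a): 0 ≤ 0.19, so result = 1
(((¬c ∧ a) → a) ∧ a) = min(1, 0.19) = 0.19
((((¬c ∧ a) → a) ∧ a) ∧ c) = min(0.19, 0.7) = 0.19
(c → a): 0.7 > 0.19, so result = 0.19
¬(c → a): Gödel ¬ of 0.19 = 0 (operand ≠ 0)
(((((¬c ∧ a) → a) ∧ a) ∧ c) ∨ ¬(c → a)) = max(0.19, 0) = 0.19
((((c ∧ b) ∧ a) ∨ (c → (b ∧ a))) ∧ (((((¬c ∧ a) → a) ∧ a) ∧ c) ∨ ¬(c → a))) = min(0.19, 0.19) = 0.19
(((a → ((a ∨ b) → a)) ∨ a) ∨ ((((c ∧ b) ∧ a) ∨ (c → (b ∧ a))) ∧ (((((¬c ∧ a) → a) ∧ a) ∧ c) ∨ ¬(c → a)))) = max(1, 0.19) = 1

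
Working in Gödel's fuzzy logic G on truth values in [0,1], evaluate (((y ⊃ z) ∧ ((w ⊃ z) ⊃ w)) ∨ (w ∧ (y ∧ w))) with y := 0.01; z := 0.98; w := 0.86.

0.86

(y ⊃ z): 0.01 ≤ 0.98, so result = 1
(w ⊃ z): 0.86 ≤ 0.98, so result = 1
((w ⊃ z) ⊃ w): 1 > 0.86, so result = 0.86
((y ⊃ z) ∧ ((w ⊃ z) ⊃ w)) = min(1, 0.86) = 0.86
(y ∧ w) = min(0.01, 0.86) = 0.01
(w ∧ (y ∧ w)) = min(0.86, 0.01) = 0.01
(((y ⊃ z) ∧ ((w ⊃ z) ⊃ w)) ∨ (w ∧ (y ∧ w))) = max(0.86, 0.01) = 0.86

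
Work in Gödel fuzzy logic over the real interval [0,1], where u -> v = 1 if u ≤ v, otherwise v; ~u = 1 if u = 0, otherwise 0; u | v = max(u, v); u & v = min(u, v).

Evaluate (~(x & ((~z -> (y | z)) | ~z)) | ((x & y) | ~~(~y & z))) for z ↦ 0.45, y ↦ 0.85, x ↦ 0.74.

0.74

~z: Gödel ¬ of 0.45 = 0 (operand ≠ 0)
(y | z) = max(0.85, 0.45) = 0.85
(~z -> (y | z)): 0 ≤ 0.85, so result = 1
~z: Gödel ¬ of 0.45 = 0 (operand ≠ 0)
((~z -> (y | z)) | ~z) = max(1, 0) = 1
(x & ((~z -> (y | z)) | ~z)) = min(0.74, 1) = 0.74
~(x & ((~z -> (y | z)) | ~z)): Gödel ¬ of 0.74 = 0 (operand ≠ 0)
(x & y) = min(0.74, 0.85) = 0.74
~y: Gödel ¬ of 0.85 = 0 (operand ≠ 0)
(~y & z) = min(0, 0.45) = 0
~(~y & z): Gödel ¬ of 0 = 1 (operand is 0)
~~(~y & z): Gödel ¬ of 1 = 0 (operand ≠ 0)
((x & y) | ~~(~y & z)) = max(0.74, 0) = 0.74
(~(x & ((~z -> (y | z)) | ~z)) | ((x & y) | ~~(~y & z))) = max(0, 0.74) = 0.74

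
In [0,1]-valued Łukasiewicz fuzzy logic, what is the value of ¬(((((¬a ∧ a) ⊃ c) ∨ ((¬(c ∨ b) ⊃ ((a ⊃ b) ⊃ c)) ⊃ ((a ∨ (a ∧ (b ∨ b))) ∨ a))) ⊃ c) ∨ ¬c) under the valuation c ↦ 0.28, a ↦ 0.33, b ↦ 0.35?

0.28

¬a: Łukasiewicz ¬ gives 1 − 0.33 = 0.67
(¬a ∧ a) = min(0.67, 0.33) = 0.33
((¬a ∧ a) ⊃ c): min(1, 1 − 0.33 + 0.28) = 0.95
(c ∨ b) = max(0.28, 0.35) = 0.35
¬(c ∨ b): Łukasiewicz ¬ gives 1 − 0.35 = 0.65
(a ⊃ b): min(1, 1 − 0.33 + 0.35) = 1
((a ⊃ b) ⊃ c): min(1, 1 − 1 + 0.28) = 0.28
(¬(c ∨ b) ⊃ ((a ⊃ b) ⊃ c)): min(1, 1 − 0.65 + 0.28) = 0.63
(b ∨ b) = max(0.35, 0.35) = 0.35
(a ∧ (b ∨ b)) = min(0.33, 0.35) = 0.33
(a ∨ (a ∧ (b ∨ b))) = max(0.33, 0.33) = 0.33
((a ∨ (a ∧ (b ∨ b))) ∨ a) = max(0.33, 0.33) = 0.33
((¬(c ∨ b) ⊃ ((a ⊃ b) ⊃ c)) ⊃ ((a ∨ (a ∧ (b ∨ b))) ∨ a)): min(1, 1 − 0.63 + 0.33) = 0.7
(((¬a ∧ a) ⊃ c) ∨ ((¬(c ∨ b) ⊃ ((a ⊃ b) ⊃ c)) ⊃ ((a ∨ (a ∧ (b ∨ b))) ∨ a))) = max(0.95, 0.7) = 0.95
((((¬a ∧ a) ⊃ c) ∨ ((¬(c ∨ b) ⊃ ((a ⊃ b) ⊃ c)) ⊃ ((a ∨ (a ∧ (b ∨ b))) ∨ a))) ⊃ c): min(1, 1 − 0.95 + 0.28) = 0.33
¬c: Łukasiewicz ¬ gives 1 − 0.28 = 0.72
(((((¬a ∧ a) ⊃ c) ∨ ((¬(c ∨ b) ⊃ ((a ⊃ b) ⊃ c)) ⊃ ((a ∨ (a ∧ (b ∨ b))) ∨ a))) ⊃ c) ∨ ¬c) = max(0.33, 0.72) = 0.72
¬(((((¬a ∧ a) ⊃ c) ∨ ((¬(c ∨ b) ⊃ ((a ⊃ b) ⊃ c)) ⊃ ((a ∨ (a ∧ (b ∨ b))) ∨ a))) ⊃ c) ∨ ¬c): Łukasiewicz ¬ gives 1 − 0.72 = 0.28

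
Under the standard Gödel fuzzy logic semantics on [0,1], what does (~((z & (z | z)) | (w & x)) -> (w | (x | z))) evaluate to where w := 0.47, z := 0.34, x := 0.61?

(z | z) = max(0.34, 0.34) = 0.34
(z & (z | z)) = min(0.34, 0.34) = 0.34
(w & x) = min(0.47, 0.61) = 0.47
((z & (z | z)) | (w & x)) = max(0.34, 0.47) = 0.47
~((z & (z | z)) | (w & x)): Gödel ¬ of 0.47 = 0 (operand ≠ 0)
(x | z) = max(0.61, 0.34) = 0.61
(w | (x | z)) = max(0.47, 0.61) = 0.61
(~((z & (z | z)) | (w & x)) -> (w | (x | z))): 0 ≤ 0.61, so result = 1

1.00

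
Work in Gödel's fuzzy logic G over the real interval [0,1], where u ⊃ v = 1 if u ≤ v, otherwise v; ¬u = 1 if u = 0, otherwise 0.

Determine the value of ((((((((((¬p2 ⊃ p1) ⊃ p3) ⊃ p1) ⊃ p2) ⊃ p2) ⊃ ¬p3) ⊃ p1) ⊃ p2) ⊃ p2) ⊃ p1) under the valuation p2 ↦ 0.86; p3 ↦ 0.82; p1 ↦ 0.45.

0.45

¬p2: Gödel ¬ of 0.86 = 0 (operand ≠ 0)
(¬p2 ⊃ p1): 0 ≤ 0.45, so result = 1
((¬p2 ⊃ p1) ⊃ p3): 1 > 0.82, so result = 0.82
(((¬p2 ⊃ p1) ⊃ p3) ⊃ p1): 0.82 > 0.45, so result = 0.45
((((¬p2 ⊃ p1) ⊃ p3) ⊃ p1) ⊃ p2): 0.45 ≤ 0.86, so result = 1
(((((¬p2 ⊃ p1) ⊃ p3) ⊃ p1) ⊃ p2) ⊃ p2): 1 > 0.86, so result = 0.86
¬p3: Gödel ¬ of 0.82 = 0 (operand ≠ 0)
((((((¬p2 ⊃ p1) ⊃ p3) ⊃ p1) ⊃ p2) ⊃ p2) ⊃ ¬p3): 0.86 > 0, so result = 0
(((((((¬p2 ⊃ p1) ⊃ p3) ⊃ p1) ⊃ p2) ⊃ p2) ⊃ ¬p3) ⊃ p1): 0 ≤ 0.45, so result = 1
((((((((¬p2 ⊃ p1) ⊃ p3) ⊃ p1) ⊃ p2) ⊃ p2) ⊃ ¬p3) ⊃ p1) ⊃ p2): 1 > 0.86, so result = 0.86
(((((((((¬p2 ⊃ p1) ⊃ p3) ⊃ p1) ⊃ p2) ⊃ p2) ⊃ ¬p3) ⊃ p1) ⊃ p2) ⊃ p2): 0.86 ≤ 0.86, so result = 1
((((((((((¬p2 ⊃ p1) ⊃ p3) ⊃ p1) ⊃ p2) ⊃ p2) ⊃ ¬p3) ⊃ p1) ⊃ p2) ⊃ p2) ⊃ p1): 1 > 0.45, so result = 0.45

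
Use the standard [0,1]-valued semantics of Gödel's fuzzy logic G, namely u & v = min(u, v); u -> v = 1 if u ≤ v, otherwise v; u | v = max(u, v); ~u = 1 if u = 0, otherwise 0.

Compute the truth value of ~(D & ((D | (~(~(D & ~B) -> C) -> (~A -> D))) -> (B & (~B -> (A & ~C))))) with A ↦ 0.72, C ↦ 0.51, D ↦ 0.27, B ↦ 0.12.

0.00

~B: Gödel ¬ of 0.12 = 0 (operand ≠ 0)
(D & ~B) = min(0.27, 0) = 0
~(D & ~B): Gödel ¬ of 0 = 1 (operand is 0)
(~(D & ~B) -> C): 1 > 0.51, so result = 0.51
~(~(D & ~B) -> C): Gödel ¬ of 0.51 = 0 (operand ≠ 0)
~A: Gödel ¬ of 0.72 = 0 (operand ≠ 0)
(~A -> D): 0 ≤ 0.27, so result = 1
(~(~(D & ~B) -> C) -> (~A -> D)): 0 ≤ 1, so result = 1
(D | (~(~(D & ~B) -> C) -> (~A -> D))) = max(0.27, 1) = 1
~B: Gödel ¬ of 0.12 = 0 (operand ≠ 0)
~C: Gödel ¬ of 0.51 = 0 (operand ≠ 0)
(A & ~C) = min(0.72, 0) = 0
(~B -> (A & ~C)): 0 ≤ 0, so result = 1
(B & (~B -> (A & ~C))) = min(0.12, 1) = 0.12
((D | (~(~(D & ~B) -> C) -> (~A -> D))) -> (B & (~B -> (A & ~C)))): 1 > 0.12, so result = 0.12
(D & ((D | (~(~(D & ~B) -> C) -> (~A -> D))) -> (B & (~B -> (A & ~C))))) = min(0.27, 0.12) = 0.12
~(D & ((D | (~(~(D & ~B) -> C) -> (~A -> D))) -> (B & (~B -> (A & ~C))))): Gödel ¬ of 0.12 = 0 (operand ≠ 0)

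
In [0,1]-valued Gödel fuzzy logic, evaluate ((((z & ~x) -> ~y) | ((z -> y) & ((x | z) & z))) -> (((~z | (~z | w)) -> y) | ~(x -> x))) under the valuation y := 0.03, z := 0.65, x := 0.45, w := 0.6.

0.03

~x: Gödel ¬ of 0.45 = 0 (operand ≠ 0)
(z & ~x) = min(0.65, 0) = 0
~y: Gödel ¬ of 0.03 = 0 (operand ≠ 0)
((z & ~x) -> ~y): 0 ≤ 0, so result = 1
(z -> y): 0.65 > 0.03, so result = 0.03
(x | z) = max(0.45, 0.65) = 0.65
((x | z) & z) = min(0.65, 0.65) = 0.65
((z -> y) & ((x | z) & z)) = min(0.03, 0.65) = 0.03
(((z & ~x) -> ~y) | ((z -> y) & ((x | z) & z))) = max(1, 0.03) = 1
~z: Gödel ¬ of 0.65 = 0 (operand ≠ 0)
~z: Gödel ¬ of 0.65 = 0 (operand ≠ 0)
(~z | w) = max(0, 0.6) = 0.6
(~z | (~z | w)) = max(0, 0.6) = 0.6
((~z | (~z | w)) -> y): 0.6 > 0.03, so result = 0.03
(x -> x): 0.45 ≤ 0.45, so result = 1
~(x -> x): Gödel ¬ of 1 = 0 (operand ≠ 0)
(((~z | (~z | w)) -> y) | ~(x -> x)) = max(0.03, 0) = 0.03
((((z & ~x) -> ~y) | ((z -> y) & ((x | z) & z))) -> (((~z | (~z | w)) -> y) | ~(x -> x))): 1 > 0.03, so result = 0.03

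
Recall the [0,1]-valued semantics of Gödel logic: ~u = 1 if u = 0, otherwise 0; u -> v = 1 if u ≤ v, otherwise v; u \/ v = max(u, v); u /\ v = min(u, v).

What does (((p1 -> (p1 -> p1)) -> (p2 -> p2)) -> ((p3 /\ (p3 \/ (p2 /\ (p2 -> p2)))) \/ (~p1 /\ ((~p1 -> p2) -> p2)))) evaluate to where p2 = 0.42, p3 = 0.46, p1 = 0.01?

0.46

(p1 -> p1): 0.01 ≤ 0.01, so result = 1
(p1 -> (p1 -> p1)): 0.01 ≤ 1, so result = 1
(p2 -> p2): 0.42 ≤ 0.42, so result = 1
((p1 -> (p1 -> p1)) -> (p2 -> p2)): 1 ≤ 1, so result = 1
(p2 -> p2): 0.42 ≤ 0.42, so result = 1
(p2 /\ (p2 -> p2)) = min(0.42, 1) = 0.42
(p3 \/ (p2 /\ (p2 -> p2))) = max(0.46, 0.42) = 0.46
(p3 /\ (p3 \/ (p2 /\ (p2 -> p2)))) = min(0.46, 0.46) = 0.46
~p1: Gödel ¬ of 0.01 = 0 (operand ≠ 0)
~p1: Gödel ¬ of 0.01 = 0 (operand ≠ 0)
(~p1 -> p2): 0 ≤ 0.42, so result = 1
((~p1 -> p2) -> p2): 1 > 0.42, so result = 0.42
(~p1 /\ ((~p1 -> p2) -> p2)) = min(0, 0.42) = 0
((p3 /\ (p3 \/ (p2 /\ (p2 -> p2)))) \/ (~p1 /\ ((~p1 -> p2) -> p2))) = max(0.46, 0) = 0.46
(((p1 -> (p1 -> p1)) -> (p2 -> p2)) -> ((p3 /\ (p3 \/ (p2 /\ (p2 -> p2)))) \/ (~p1 /\ ((~p1 -> p2) -> p2)))): 1 > 0.46, so result = 0.46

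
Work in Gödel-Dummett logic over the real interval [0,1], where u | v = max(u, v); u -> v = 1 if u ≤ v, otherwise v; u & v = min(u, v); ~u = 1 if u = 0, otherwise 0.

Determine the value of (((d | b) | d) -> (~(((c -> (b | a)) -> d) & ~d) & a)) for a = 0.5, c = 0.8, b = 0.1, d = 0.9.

0.50

(d | b) = max(0.9, 0.1) = 0.9
((d | b) | d) = max(0.9, 0.9) = 0.9
(b | a) = max(0.1, 0.5) = 0.5
(c -> (b | a)): 0.8 > 0.5, so result = 0.5
((c -> (b | a)) -> d): 0.5 ≤ 0.9, so result = 1
~d: Gödel ¬ of 0.9 = 0 (operand ≠ 0)
(((c -> (b | a)) -> d) & ~d) = min(1, 0) = 0
~(((c -> (b | a)) -> d) & ~d): Gödel ¬ of 0 = 1 (operand is 0)
(~(((c -> (b | a)) -> d) & ~d) & a) = min(1, 0.5) = 0.5
(((d | b) | d) -> (~(((c -> (b | a)) -> d) & ~d) & a)): 0.9 > 0.5, so result = 0.5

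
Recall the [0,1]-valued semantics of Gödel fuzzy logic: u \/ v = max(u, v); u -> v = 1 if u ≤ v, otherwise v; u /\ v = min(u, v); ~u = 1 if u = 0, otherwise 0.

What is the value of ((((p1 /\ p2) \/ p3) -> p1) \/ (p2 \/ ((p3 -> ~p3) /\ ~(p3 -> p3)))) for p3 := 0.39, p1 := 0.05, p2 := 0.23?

(p1 /\ p2) = min(0.05, 0.23) = 0.05
((p1 /\ p2) \/ p3) = max(0.05, 0.39) = 0.39
(((p1 /\ p2) \/ p3) -> p1): 0.39 > 0.05, so result = 0.05
~p3: Gödel ¬ of 0.39 = 0 (operand ≠ 0)
(p3 -> ~p3): 0.39 > 0, so result = 0
(p3 -> p3): 0.39 ≤ 0.39, so result = 1
~(p3 -> p3): Gödel ¬ of 1 = 0 (operand ≠ 0)
((p3 -> ~p3) /\ ~(p3 -> p3)) = min(0, 0) = 0
(p2 \/ ((p3 -> ~p3) /\ ~(p3 -> p3))) = max(0.23, 0) = 0.23
((((p1 /\ p2) \/ p3) -> p1) \/ (p2 \/ ((p3 -> ~p3) /\ ~(p3 -> p3)))) = max(0.05, 0.23) = 0.23

0.23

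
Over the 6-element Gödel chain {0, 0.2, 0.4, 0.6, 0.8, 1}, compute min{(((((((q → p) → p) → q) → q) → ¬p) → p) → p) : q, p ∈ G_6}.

0.20

The minimum is attained at q = 0, p = 0.2:
  (q → p): 0 ≤ 0.2, so result = 1
  ((q → p) → p): 1 > 0.2, so result = 0.2
  (((q → p) → p) → q): 0.2 > 0, so result = 0
  ((((q → p) → p) → q) → q): 0 ≤ 0, so result = 1
  ¬p: Gödel ¬ of 0.2 = 0 (operand ≠ 0)
  (((((q → p) → p) → q) → q) → ¬p): 1 > 0, so result = 0
  ((((((q → p) → p) → q) → q) → ¬p) → p): 0 ≤ 0.2, so result = 1
  (((((((q → p) → p) → q) → q) → ¬p) → p) → p): 1 > 0.2, so result = 0.2
Checking all 36 assignments confirms none give a value below 0.20.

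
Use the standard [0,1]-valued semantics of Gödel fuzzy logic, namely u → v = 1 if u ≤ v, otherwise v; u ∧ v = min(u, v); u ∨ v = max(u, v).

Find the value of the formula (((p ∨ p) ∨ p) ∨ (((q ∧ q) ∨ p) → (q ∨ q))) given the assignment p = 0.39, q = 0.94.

1.00

(p ∨ p) = max(0.39, 0.39) = 0.39
((p ∨ p) ∨ p) = max(0.39, 0.39) = 0.39
(q ∧ q) = min(0.94, 0.94) = 0.94
((q ∧ q) ∨ p) = max(0.94, 0.39) = 0.94
(q ∨ q) = max(0.94, 0.94) = 0.94
(((q ∧ q) ∨ p) → (q ∨ q)): 0.94 ≤ 0.94, so result = 1
(((p ∨ p) ∨ p) ∨ (((q ∧ q) ∨ p) → (q ∨ q))) = max(0.39, 1) = 1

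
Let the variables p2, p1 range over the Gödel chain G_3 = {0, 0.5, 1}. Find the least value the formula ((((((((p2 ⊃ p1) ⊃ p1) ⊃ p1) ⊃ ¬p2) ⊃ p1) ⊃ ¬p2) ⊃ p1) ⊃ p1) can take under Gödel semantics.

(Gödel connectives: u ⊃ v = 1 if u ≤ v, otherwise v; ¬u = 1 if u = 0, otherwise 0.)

The minimum is attained at p2 = 0.5, p1 = 0.5:
  (p2 ⊃ p1): 0.5 ≤ 0.5, so result = 1
  ((p2 ⊃ p1) ⊃ p1): 1 > 0.5, so result = 0.5
  (((p2 ⊃ p1) ⊃ p1) ⊃ p1): 0.5 ≤ 0.5, so result = 1
  ¬p2: Gödel ¬ of 0.5 = 0 (operand ≠ 0)
  ((((p2 ⊃ p1) ⊃ p1) ⊃ p1) ⊃ ¬p2): 1 > 0, so result = 0
  (((((p2 ⊃ p1) ⊃ p1) ⊃ p1) ⊃ ¬p2) ⊃ p1): 0 ≤ 0.5, so result = 1
  ¬p2: Gödel ¬ of 0.5 = 0 (operand ≠ 0)
  ((((((p2 ⊃ p1) ⊃ p1) ⊃ p1) ⊃ ¬p2) ⊃ p1) ⊃ ¬p2): 1 > 0, so result = 0
  (((((((p2 ⊃ p1) ⊃ p1) ⊃ p1) ⊃ ¬p2) ⊃ p1) ⊃ ¬p2) ⊃ p1): 0 ≤ 0.5, so result = 1
  ((((((((p2 ⊃ p1) ⊃ p1) ⊃ p1) ⊃ ¬p2) ⊃ p1) ⊃ ¬p2) ⊃ p1) ⊃ p1): 1 > 0.5, so result = 0.5
Checking all 9 assignments confirms none give a value below 0.50.

0.50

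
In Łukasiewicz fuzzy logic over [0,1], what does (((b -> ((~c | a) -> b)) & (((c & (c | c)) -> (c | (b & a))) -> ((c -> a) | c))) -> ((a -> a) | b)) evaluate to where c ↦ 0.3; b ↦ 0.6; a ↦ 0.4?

~c: Łukasiewicz ¬ gives 1 − 0.3 = 0.7
(~c | a) = max(0.7, 0.4) = 0.7
((~c | a) -> b): min(1, 1 − 0.7 + 0.6) = 0.9
(b -> ((~c | a) -> b)): min(1, 1 − 0.6 + 0.9) = 1
(c | c) = max(0.3, 0.3) = 0.3
(c & (c | c)) = min(0.3, 0.3) = 0.3
(b & a) = min(0.6, 0.4) = 0.4
(c | (b & a)) = max(0.3, 0.4) = 0.4
((c & (c | c)) -> (c | (b & a))): min(1, 1 − 0.3 + 0.4) = 1
(c -> a): min(1, 1 − 0.3 + 0.4) = 1
((c -> a) | c) = max(1, 0.3) = 1
(((c & (c | c)) -> (c | (b & a))) -> ((c -> a) | c)): min(1, 1 − 1 + 1) = 1
((b -> ((~c | a) -> b)) & (((c & (c | c)) -> (c | (b & a))) -> ((c -> a) | c))) = min(1, 1) = 1
(a -> a): min(1, 1 − 0.4 + 0.4) = 1
((a -> a) | b) = max(1, 0.6) = 1
(((b -> ((~c | a) -> b)) & (((c & (c | c)) -> (c | (b & a))) -> ((c -> a) | c))) -> ((a -> a) | b)): min(1, 1 − 1 + 1) = 1

1.00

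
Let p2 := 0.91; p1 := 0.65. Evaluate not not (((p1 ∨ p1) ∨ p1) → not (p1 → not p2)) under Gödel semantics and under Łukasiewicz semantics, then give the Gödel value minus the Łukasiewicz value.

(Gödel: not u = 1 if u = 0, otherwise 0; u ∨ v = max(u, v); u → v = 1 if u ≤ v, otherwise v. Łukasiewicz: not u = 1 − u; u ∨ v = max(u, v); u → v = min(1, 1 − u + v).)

Gödel evaluation:
  (p1 ∨ p1) = max(0.65, 0.65) = 0.65
  ((p1 ∨ p1) ∨ p1) = max(0.65, 0.65) = 0.65
  not p2: Gödel ¬ of 0.91 = 0 (operand ≠ 0)
  (p1 → not p2): 0.65 > 0, so result = 0
  not (p1 → not p2): Gödel ¬ of 0 = 1 (operand is 0)
  (((p1 ∨ p1) ∨ p1) → not (p1 → not p2)): 0.65 ≤ 1, so result = 1
  not (((p1 ∨ p1) ∨ p1) → not (p1 → not p2)): Gödel ¬ of 1 = 0 (operand ≠ 0)
  not not (((p1 ∨ p1) ∨ p1) → not (p1 → not p2)): Gödel ¬ of 0 = 1 (operand is 0)
  Gödel value = 1
Łukasiewicz evaluation:
  (p1 ∨ p1) = max(0.65, 0.65) = 0.65
  ((p1 ∨ p1) ∨ p1) = max(0.65, 0.65) = 0.65
  not p2: Łukasiewicz ¬ gives 1 − 0.91 = 0.09
  (p1 → not p2): min(1, 1 − 0.65 + 0.09) = 0.44
  not (p1 → not p2): Łukasiewicz ¬ gives 1 − 0.44 = 0.56
  (((p1 ∨ p1) ∨ p1) → not (p1 → not p2)): min(1, 1 − 0.65 + 0.56) = 0.91
  not (((p1 ∨ p1) ∨ p1) → not (p1 → not p2)): Łukasiewicz ¬ gives 1 − 0.91 = 0.09
  not not (((p1 ∨ p1) ∨ p1) → not (p1 → not p2)): Łukasiewicz ¬ gives 1 − 0.09 = 0.91
  Łukasiewicz value = 0.91
Difference: 1 − 0.91 = 0.09

0.09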